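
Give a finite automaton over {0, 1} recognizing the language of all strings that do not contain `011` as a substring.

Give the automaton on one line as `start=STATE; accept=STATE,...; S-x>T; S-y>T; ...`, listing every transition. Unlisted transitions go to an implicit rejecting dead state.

start=S0; accept=S0,S1,S2; S0-0>S1; S0-1>S0; S1-0>S1; S1-1>S2; S2-0>S1; S2-1>S3; S3-0>S3; S3-1>S3

This is the complement of 'contains `011`'. Use the same substring-matching states — S0 through S3 holding how much of `011` has just been matched — but flip the accepting set: everything except the trap S3 accepts.
4 states suffice.
        0   1  
>* S0   S1  S0 
 * S1   S1  S2 
 * S2   S1  S3 
   S3   S3  S3 
(> = start, * = accepting)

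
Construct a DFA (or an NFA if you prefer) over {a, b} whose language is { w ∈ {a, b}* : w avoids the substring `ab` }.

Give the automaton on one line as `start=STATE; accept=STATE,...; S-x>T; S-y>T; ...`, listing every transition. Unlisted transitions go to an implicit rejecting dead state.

start=q0; accept=q0,q1; q0-a>q1; q0-b>q0; q1-a>q1; q1-b>q2; q2-a>q2; q2-b>q2

This is the complement of 'contains `ab`'. Use the same substring-matching states — q0 through q2 holding how much of `ab` has just been matched — but flip the accepting set: everything except the trap q2 accepts.
        a   b  
>* q0   q1  q0 
 * q1   q1  q2 
   q2   q2  q2 
(> = start, * = accepting)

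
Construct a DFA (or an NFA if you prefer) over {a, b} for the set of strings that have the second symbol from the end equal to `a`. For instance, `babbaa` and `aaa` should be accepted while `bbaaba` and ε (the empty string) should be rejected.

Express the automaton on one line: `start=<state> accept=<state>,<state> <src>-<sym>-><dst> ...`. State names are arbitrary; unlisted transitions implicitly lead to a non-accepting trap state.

start=q0 accept=q3,q4 q0-a->q1 q0-b->q2 q1-a->q3 q1-b->q4 q2-a->q5 q2-b->q6 q3-a->q3 q3-b->q4 q4-a->q5 q4-b->q6 q5-a->q3 q5-b->q4 q6-a->q5 q6-b->q6

Because acceptance depends on a position counted from the end, the machine has to buffer the most recent 2 symbols. Make each state the string of the last up-to-2 symbols read; on input `x` shift the window left and append `x`. Accept when the buffered window has length 2 and begins with `a`.
With 7 states:
        a   b  
>  q0   q1  q2 
   q1   q3  q4 
   q2   q5  q6 
 * q3   q3  q4 
 * q4   q5  q6 
   q5   q3  q4 
   q6   q5  q6 
(> = start, * = accepting)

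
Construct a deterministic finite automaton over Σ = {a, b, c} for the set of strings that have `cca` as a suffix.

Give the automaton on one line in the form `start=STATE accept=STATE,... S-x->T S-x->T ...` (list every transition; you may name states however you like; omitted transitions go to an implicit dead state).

Remember how much of `cca` the current input suffix matches. State q0 means no match yet; q1 means the last symbol is `c`; q2 means the last 2 symbols are `cc`; q3 means the last 3 symbols are `cca`. Only q3 accepts. On a mismatch, fall back to the longest proper suffix that is still a prefix of `cca`.
A 4-state machine:
        a   b   c  
>  q0   q0  q0  q1 
   q1   q0  q0  q2 
   q2   q3  q0  q2 
 * q3   q0  q0  q1 
(> = start, * = accepting)

start=q0 accept=q3 q0-a->q0 q0-b->q0 q0-c->q1 q1-a->q0 q1-b->q0 q1-c->q2 q2-a->q3 q2-b->q0 q2-c->q2 q3-a->q0 q3-b->q0 q3-c->q1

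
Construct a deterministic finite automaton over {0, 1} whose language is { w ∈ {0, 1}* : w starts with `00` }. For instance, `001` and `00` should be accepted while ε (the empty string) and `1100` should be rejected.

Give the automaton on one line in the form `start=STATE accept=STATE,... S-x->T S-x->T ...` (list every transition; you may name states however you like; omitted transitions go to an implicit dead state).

Check the first 2 symbols one by one: A through B record how many have matched `00` so far; any wrong symbol goes to the dead state D. After all 2 match we enter the accepting sink C.
With 4 states:
       0  1 
>  A   B  D 
   B   C  D 
 * C   C  C 
   D   D  D 
(> = start, * = accepting)

start=A accept=C A-0->B A-1->D B-0->C B-1->D C-0->C C-1->C D-0->D D-1->D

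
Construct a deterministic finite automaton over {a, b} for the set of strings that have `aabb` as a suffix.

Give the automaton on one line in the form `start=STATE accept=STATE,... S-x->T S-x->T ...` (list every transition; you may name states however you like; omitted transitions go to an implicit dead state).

start=q0 accept=q4 q0-a->q1 q0-b->q0 q1-a->q2 q1-b->q0 q2-a->q2 q2-b->q3 q3-a->q1 q3-b->q4 q4-a->q1 q4-b->q0

Let each state record the length of the longest suffix of the input read so far that is also a prefix of `aabb`. q1 means the last symbol is `a`; q2 means the last 2 symbols are `aa`; q3 means the last 3 symbols are `aab`; q4 means the last 4 symbols are `aabb`. Accept only at q4, where the string currently ends in `aabb`.
A 5-state machine:
        a   b  
>  q0   q1  q0 
   q1   q2  q0 
   q2   q2  q3 
   q3   q1  q4 
 * q4   q1  q0 
(> = start, * = accepting)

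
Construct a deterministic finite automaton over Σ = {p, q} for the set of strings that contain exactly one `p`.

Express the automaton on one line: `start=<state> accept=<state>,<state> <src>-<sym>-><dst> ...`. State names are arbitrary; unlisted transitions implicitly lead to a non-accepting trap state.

start=A accept=B A-p->B A-q->A B-p->C B-q->B C-p->C C-q->C

Only the number of `p`s matters, and only up to 2. Make a chain A → B → C advanced by each `p` (with C absorbing); every other symbol self-loops. The accepting set is {B}.
3 states suffice.
       p  q 
>  A   B  A 
 * B   C  B 
   C   C  C 
(> = start, * = accepting)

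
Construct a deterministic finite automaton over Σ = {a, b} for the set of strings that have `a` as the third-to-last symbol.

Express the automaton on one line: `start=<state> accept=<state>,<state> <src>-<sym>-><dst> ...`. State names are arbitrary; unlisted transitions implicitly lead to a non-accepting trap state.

start=S0 accept=S7,S8,S9,S10 S0-a->S1 S0-b->S2 S1-a->S3 S1-b->S4 S2-a->S5 S2-b->S6 S3-a->S7 S3-b->S8 S4-a->S9 S4-b->S10 S5-a->S11 S5-b->S12 S6-a->S13 S6-b->S14 S7-a->S7 S7-b->S8 S8-a->S9 S8-b->S10 S9-a->S11 S9-b->S12 S10-a->S13 S10-b->S14 S11-a->S7 S11-b->S8 S12-a->S9 S12-b->S10 S13-a->S11 S13-b->S12 S14-a->S13 S14-b->S14

A DFA must remember the last 3 symbols (since which symbol is third-to-last isn't known until the input ends). Use one state per possible window of the last ≤3 symbols; accept from those whose window starts with `a`.
          a    b  
>  S0     S1   S2 
   S1     S3   S4 
   S2     S5   S6 
   S3     S7   S8 
   S4     S9  S10 
   S5    S11  S12 
   S6    S13  S14 
 * S7     S7   S8 
 * S8     S9  S10 
 * S9    S11  S12 
 * S10   S13  S14 
   S11    S7   S8 
   S12    S9  S10 
   S13   S11  S12 
   S14   S13  S14 
(> = start, * = accepting)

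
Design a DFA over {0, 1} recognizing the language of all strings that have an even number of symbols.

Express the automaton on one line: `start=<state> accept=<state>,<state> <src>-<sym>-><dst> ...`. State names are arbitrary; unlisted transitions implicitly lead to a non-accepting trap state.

Count input length modulo 2: every symbol advances one step around the cycle q0 → q1 → q0. Accept at q0.
A 2-state machine:
        0   1  
>* q0   q1  q1 
   q1   q0  q0 
(> = start, * = accepting)

start=q0 accept=q0 q0-0->q1 q0-1->q1 q1-0->q0 q1-1->q0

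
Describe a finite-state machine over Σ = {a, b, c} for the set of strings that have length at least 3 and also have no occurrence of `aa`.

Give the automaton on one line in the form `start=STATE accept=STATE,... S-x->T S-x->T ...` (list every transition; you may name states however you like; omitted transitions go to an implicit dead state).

Handle the two conditions separately and then intersect. One (5 states) tracks the input length, saturating at 4; the other (3 states) tracks partial matches of the forbidden pattern `aa`. Each combined state is a pair, one component from each; accept when both components accept. Equivalent product states are then merged.
        a   b   c  
>  S0   S1  S2  S2 
   S1   S3  S4  S4 
   S2   S5  S4  S4 
   S3   S3  S3  S3 
   S4   S6  S7  S7 
   S5   S3  S7  S7 
 * S6   S3  S7  S7 
 * S7   S6  S7  S7 
(> = start, * = accepting)

start=S0 accept=S6,S7 S0-a->S1 S0-b->S2 S0-c->S2 S1-a->S3 S1-b->S4 S1-c->S4 S2-a->S5 S2-b->S4 S2-c->S4 S3-a->S3 S3-b->S3 S3-c->S3 S4-a->S6 S4-b->S7 S4-c->S7 S5-a->S3 S5-b->S7 S5-c->S7 S6-a->S3 S6-b->S7 S6-c->S7 S7-a->S6 S7-b->S7 S7-c->S7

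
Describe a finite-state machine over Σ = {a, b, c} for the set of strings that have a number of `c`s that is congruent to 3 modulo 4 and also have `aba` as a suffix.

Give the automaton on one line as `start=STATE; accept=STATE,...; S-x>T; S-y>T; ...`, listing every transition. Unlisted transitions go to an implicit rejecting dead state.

Run two small machines in parallel and take their product. The first has 4 states tracking the count of `c`s modulo 4; the second has 4 states tracking how much of the suffix `aba` has currently been matched. A product state is a pair (one from each), accepting exactly when both do. After merging equivalent states the machine shrinks.
With 7 states:
        a   b   c  
>  s0   s0  s0  s1 
   s1   s1  s1  s2 
   s2   s2  s2  s3 
   s3   s4  s3  s0 
   s4   s4  s5  s0 
   s5   s6  s3  s0 
 * s6   s4  s5  s0 
(> = start, * = accepting)

start=s0; accept=s6; s0-a>s0; s0-b>s0; s0-c>s1; s1-a>s1; s1-b>s1; s1-c>s2; s2-a>s2; s2-b>s2; s2-c>s3; s3-a>s4; s3-b>s3; s3-c>s0; s4-a>s4; s4-b>s5; s4-c>s0; s5-a>s6; s5-b>s3; s5-c>s0; s6-a>s4; s6-b>s5; s6-c>s0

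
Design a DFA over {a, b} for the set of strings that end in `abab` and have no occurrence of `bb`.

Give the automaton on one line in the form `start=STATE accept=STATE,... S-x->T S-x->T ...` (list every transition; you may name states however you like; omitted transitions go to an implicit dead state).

Handle the two conditions separately and then intersect. One (5 states) tracks how much of the suffix `abab` has currently been matched; the other (3 states) tracks partial matches of the forbidden pattern `bb`. Each combined state is a pair, one component from each; accept when both components accept. Minimizing collapses redundant product states.
A 7-state machine:
        a   b  
>  q0   q1  q2 
   q1   q1  q3 
   q2   q1  q4 
   q3   q5  q4 
   q4   q4  q4 
   q5   q1  q6 
 * q6   q5  q4 
(> = start, * = accepting)

start=q0 accept=q6 q0-a->q1 q0-b->q2 q1-a->q1 q1-b->q3 q2-a->q1 q2-b->q4 q3-a->q5 q3-b->q4 q4-a->q4 q4-b->q4 q5-a->q1 q5-b->q6 q6-a->q5 q6-b->q4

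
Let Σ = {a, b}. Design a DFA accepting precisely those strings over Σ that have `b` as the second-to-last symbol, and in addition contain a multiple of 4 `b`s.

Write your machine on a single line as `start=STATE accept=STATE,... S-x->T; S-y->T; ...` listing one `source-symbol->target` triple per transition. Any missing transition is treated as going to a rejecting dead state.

start=S0; accept=S14,S17; S0-a->S1; S0-b->S2; S1-a->S3; S1-b->S4; S2-a->S5; S2-b->S6; S3-a->S3; S3-b->S4; S4-a->S5; S4-b->S6; S5-a->S7; S5-b->S8; S6-a->S9; S6-b->S10; S7-a->S7; S7-b->S8; S8-a->S9; S8-b->S10; S9-a->S11; S9-b->S12; S10-a->S13; S10-b->S14; S11-a->S11; S11-b->S12; S12-a->S13; S12-b->S14; S13-a->S15; S13-b->S16; S14-a->S17; S14-b->S18; S15-a->S15; S15-b->S16; S16-a->S17; S16-b->S18; S17-a->S3; S17-b->S4; S18-a->S5; S18-b->S6

Handle the two conditions separately and then intersect. One (7 states) tracks the last 2 symbols read; the other (4 states) tracks the count of `b`s modulo 4. Each combined state is a pair, one component from each; accept when both components accept.
          a    b  
>  S0     S1   S2 
   S1     S3   S4 
   S2     S5   S6 
   S3     S3   S4 
   S4     S5   S6 
   S5     S7   S8 
   S6     S9  S10 
   S7     S7   S8 
   S8     S9  S10 
   S9    S11  S12 
   S10   S13  S14 
   S11   S11  S12 
   S12   S13  S14 
   S13   S15  S16 
 * S14   S17  S18 
   S15   S15  S16 
   S16   S17  S18 
 * S17    S3   S4 
   S18    S5   S6 
(> = start, * = accepting)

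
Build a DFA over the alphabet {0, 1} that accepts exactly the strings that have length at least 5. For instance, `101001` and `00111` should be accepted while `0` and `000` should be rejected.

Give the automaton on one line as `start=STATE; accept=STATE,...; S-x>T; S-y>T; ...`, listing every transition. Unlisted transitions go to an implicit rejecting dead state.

We only need to distinguish lengths 0, 1, …, 5, and '>5'. Chain S0 → S1 → S2 → S3 → S4 → S5 → S6 on every symbol, with S6 looping. Accepting states: {S5, S6}.
7 states suffice.
        0   1  
>  S0   S1  S1 
   S1   S2  S2 
   S2   S3  S3 
   S3   S4  S4 
   S4   S5  S5 
 * S5   S6  S6 
 * S6   S6  S6 
(> = start, * = accepting)

start=S0; accept=S5,S6; S0-0>S1; S0-1>S1; S1-0>S2; S1-1>S2; S2-0>S3; S2-1>S3; S3-0>S4; S3-1>S4; S4-0>S5; S4-1>S5; S5-0>S6; S5-1>S6; S6-0>S6; S6-1>S6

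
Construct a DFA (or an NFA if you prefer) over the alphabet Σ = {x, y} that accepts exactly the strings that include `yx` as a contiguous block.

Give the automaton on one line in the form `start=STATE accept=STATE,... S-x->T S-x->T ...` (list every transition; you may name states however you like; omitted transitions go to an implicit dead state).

start=s0 accept=s2 s0-x->s0 s0-y->s1 s1-x->s2 s1-y->s1 s2-x->s2 s2-y->s2

States s0..s1 record the length of the longest prefix of `yx` that matches the current input suffix. Reaching s2 means `yx` has been seen, and we stay there forever. Accept from s2.
3 states suffice.
        x   y  
>  s0   s0  s1 
   s1   s2  s1 
 * s2   s2  s2 
(> = start, * = accepting)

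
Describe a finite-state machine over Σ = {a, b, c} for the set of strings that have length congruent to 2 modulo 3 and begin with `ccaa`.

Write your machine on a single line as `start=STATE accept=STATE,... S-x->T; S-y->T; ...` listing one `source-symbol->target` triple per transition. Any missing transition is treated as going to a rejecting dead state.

start=q0; accept=q6; q0-a->q1; q0-b->q1; q0-c->q2; q1-a->q1; q1-b->q1; q1-c->q1; q2-a->q1; q2-b->q1; q2-c->q3; q3-a->q4; q3-b->q1; q3-c->q1; q4-a->q5; q4-b->q1; q4-c->q1; q5-a->q6; q5-b->q6; q5-c->q6; q6-a->q7; q6-b->q7; q6-c->q7; q7-a->q5; q7-b->q5; q7-c->q5

Handle the two conditions separately and then intersect. One (3 states) tracks the input length modulo 3; the other (6 states) tracks whether the input so far still matches the prefix `ccaa`. Each combined state is a pair, one component from each; accept when both components accept. After merging equivalent states the machine shrinks.
        a   b   c  
>  q0   q1  q1  q2 
   q1   q1  q1  q1 
   q2   q1  q1  q3 
   q3   q4  q1  q1 
   q4   q5  q1  q1 
   q5   q6  q6  q6 
 * q6   q7  q7  q7 
   q7   q5  q5  q5 
(> = start, * = accepting)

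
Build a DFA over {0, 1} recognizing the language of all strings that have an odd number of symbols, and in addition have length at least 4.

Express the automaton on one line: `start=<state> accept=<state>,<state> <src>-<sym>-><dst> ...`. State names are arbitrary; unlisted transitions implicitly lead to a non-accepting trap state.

start=A accept=F A-0->B A-1->B B-0->C B-1->C C-0->D C-1->D D-0->E D-1->E E-0->F E-1->F F-0->E F-1->E

Run two small machines in parallel and take their product. One (2 states) tracks the input length modulo 2; the other (6 states) tracks the input length, saturating at 5. Each combined state is a pair, one component from each; accept when both components accept. After merging equivalent states the machine shrinks.
With 6 states:
       0  1 
>  A   B  B 
   B   C  C 
   C   D  D 
   D   E  E 
   E   F  F 
 * F   E  E 
(> = start, * = accepting)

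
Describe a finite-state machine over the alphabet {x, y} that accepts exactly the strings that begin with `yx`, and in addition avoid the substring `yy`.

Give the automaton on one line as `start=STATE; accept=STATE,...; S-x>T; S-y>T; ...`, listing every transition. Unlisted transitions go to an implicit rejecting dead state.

start=q0; accept=q4,q6; q0-x>q1; q0-y>q2; q1-x>q1; q1-y>q3; q2-x>q4; q2-y>q5; q3-x>q1; q3-y>q5; q4-x>q4; q4-y>q6; q5-x>q5; q5-y>q5; q6-x>q4; q6-y>q7; q7-x>q7; q7-y>q7

Build one automaton per condition and run them in lockstep. One (4 states) tracks whether the input so far still matches the prefix `yx`; the other (3 states) tracks partial matches of the forbidden pattern `yy`. Each combined state is a pair, one component from each; accept when both components accept.
With 8 states:
        x   y  
>  q0   q1  q2 
   q1   q1  q3 
   q2   q4  q5 
   q3   q1  q5 
 * q4   q4  q6 
   q5   q5  q5 
 * q6   q4  q7 
   q7   q7  q7 
(> = start, * = accepting)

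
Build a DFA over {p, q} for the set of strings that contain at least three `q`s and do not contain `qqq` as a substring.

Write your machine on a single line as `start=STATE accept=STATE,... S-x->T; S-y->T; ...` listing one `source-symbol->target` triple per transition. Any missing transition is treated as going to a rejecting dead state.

start=A; accept=H,I,J; A-p->A; A-q->B; B-p->C; B-q->D; C-p->C; C-q->E; D-p->F; D-q->G; E-p->F; E-q->H; F-p->F; F-q->I; G-p->G; G-q->G; H-p->J; H-q->G; I-p->J; I-q->H; J-p->J; J-q->I

Build one automaton per condition and run them in lockstep. The first has 5 states tracking the count of `q`s, saturating at 4; the second has 4 states tracking partial matches of the forbidden pattern `qqq`. A product state is a pair (one from each), accepting exactly when both do. After merging equivalent states the machine shrinks.
With 10 states:
       p  q 
>  A   A  B 
   B   C  D 
   C   C  E 
   D   F  G 
   E   F  H 
   F   F  I 
   G   G  G 
 * H   J  G 
 * I   J  H 
 * J   J  I 
(> = start, * = accepting)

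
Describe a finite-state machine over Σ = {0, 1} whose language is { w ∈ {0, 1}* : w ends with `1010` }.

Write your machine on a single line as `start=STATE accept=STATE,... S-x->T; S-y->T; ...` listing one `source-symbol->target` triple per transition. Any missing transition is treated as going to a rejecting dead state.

Remember how much of `1010` the current input suffix matches. State q0 means no match yet; q1 means the last symbol is `1`; q2 means the last 2 symbols are `10`; q3 means the last 3 symbols are `101`; q4 means the last 4 symbols are `1010`. Only q4 accepts. On a mismatch, fall back to the longest proper suffix that is still a prefix of `1010`.
5 states suffice.
        0   1  
>  q0   q0  q1 
   q1   q2  q1 
   q2   q0  q3 
   q3   q4  q1 
 * q4   q0  q3 
(> = start, * = accepting)

start=q0; accept=q4; q0-0->q0; q0-1->q1; q1-0->q2; q1-1->q1; q2-0->q0; q2-1->q3; q3-0->q4; q3-1->q1; q4-0->q0; q4-1->q3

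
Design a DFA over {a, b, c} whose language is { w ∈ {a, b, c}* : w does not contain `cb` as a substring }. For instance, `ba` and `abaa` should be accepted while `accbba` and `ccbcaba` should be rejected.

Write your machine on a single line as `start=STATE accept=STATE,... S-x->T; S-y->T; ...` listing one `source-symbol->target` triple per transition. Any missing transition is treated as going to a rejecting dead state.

start=S0; accept=S0,S1; S0-a->S0; S0-b->S0; S0-c->S1; S1-a->S0; S1-b->S2; S1-c->S1; S2-a->S2; S2-b->S2; S2-c->S2

This is the complement of 'contains `cb`'. Use the same substring-matching states — S0 through S2 holding how much of `cb` has just been matched — but flip the accepting set: everything except the trap S2 accepts.
A 3-state machine:
        a   b   c  
>* S0   S0  S0  S1 
 * S1   S0  S2  S1 
   S2   S2  S2  S2 
(> = start, * = accepting)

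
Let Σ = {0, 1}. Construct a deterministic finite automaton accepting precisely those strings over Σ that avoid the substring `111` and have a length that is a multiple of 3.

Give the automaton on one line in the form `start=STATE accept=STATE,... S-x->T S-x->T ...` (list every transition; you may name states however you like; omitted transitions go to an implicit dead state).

Run two small machines in parallel and take their product. The first has 4 states tracking partial matches of the forbidden pattern `111`; the second has 3 states tracking the input length modulo 3. A product state is a pair (one from each), accepting exactly when both do. After merging equivalent states the machine shrinks.
With 10 states:
       0  1 
>* A   B  C 
   B   D  E 
   C   D  F 
   D   A  G 
   E   A  H 
   F   A  I 
 * G   B  J 
 * H   B  I 
   I   I  I 
   J   D  I 
(> = start, * = accepting)

start=A accept=A,G,H A-0->B A-1->C B-0->D B-1->E C-0->D C-1->F D-0->A D-1->G E-0->A E-1->H F-0->A F-1->I G-0->B G-1->J H-0->B H-1->I I-0->I I-1->I J-0->D J-1->I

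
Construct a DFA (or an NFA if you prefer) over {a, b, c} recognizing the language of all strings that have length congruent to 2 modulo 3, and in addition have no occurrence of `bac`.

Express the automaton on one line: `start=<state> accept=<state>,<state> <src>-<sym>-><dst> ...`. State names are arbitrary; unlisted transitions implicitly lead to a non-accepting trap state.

Build one automaton per condition and run them in lockstep. One (3 states) tracks the input length modulo 3; the other (4 states) tracks partial matches of the forbidden pattern `bac`. Each combined state is a pair, one component from each; accept when both components accept. Minimizing collapses redundant product states.
With 10 states:
        a   b   c  
>  q0   q1  q2  q1 
   q1   q3  q4  q3 
   q2   q5  q4  q3 
 * q3   q0  q6  q0 
 * q4   q7  q6  q0 
 * q5   q0  q6  q8 
   q6   q9  q2  q1 
   q7   q1  q2  q8 
   q8   q8  q8  q8 
   q9   q3  q4  q8 
(> = start, * = accepting)

start=q0 accept=q3,q4,q5 q0-a->q1 q0-b->q2 q0-c->q1 q1-a->q3 q1-b->q4 q1-c->q3 q2-a->q5 q2-b->q4 q2-c->q3 q3-a->q0 q3-b->q6 q3-c->q0 q4-a->q7 q4-b->q6 q4-c->q0 q5-a->q0 q5-b->q6 q5-c->q8 q6-a->q9 q6-b->q2 q6-c->q1 q7-a->q1 q7-b->q2 q7-c->q8 q8-a->q8 q8-b->q8 q8-c->q8 q9-a->q3 q9-b->q4 q9-c->q8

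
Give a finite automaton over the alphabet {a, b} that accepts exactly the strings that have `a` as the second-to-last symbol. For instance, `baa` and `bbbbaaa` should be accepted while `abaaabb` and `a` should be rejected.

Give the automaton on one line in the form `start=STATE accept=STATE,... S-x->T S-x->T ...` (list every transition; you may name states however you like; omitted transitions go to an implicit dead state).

A DFA must remember the last 2 symbols (since which symbol is second-to-last isn't known until the input ends). Use one state per possible window of the last ≤2 symbols; accept from those whose window starts with `a`.
        a   b  
>  q0   q1  q2 
   q1   q3  q4 
   q2   q5  q6 
 * q3   q3  q4 
 * q4   q5  q6 
   q5   q3  q4 
   q6   q5  q6 
(> = start, * = accepting)

start=q0 accept=q3,q4 q0-a->q1 q0-b->q2 q1-a->q3 q1-b->q4 q2-a->q5 q2-b->q6 q3-a->q3 q3-b->q4 q4-a->q5 q4-b->q6 q5-a->q3 q5-b->q4 q6-a->q5 q6-b->q6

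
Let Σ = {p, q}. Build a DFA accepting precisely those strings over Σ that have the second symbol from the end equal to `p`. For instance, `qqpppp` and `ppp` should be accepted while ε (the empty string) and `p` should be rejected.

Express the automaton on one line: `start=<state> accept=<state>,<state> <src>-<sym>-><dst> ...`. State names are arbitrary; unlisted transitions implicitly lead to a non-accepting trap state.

A DFA must remember the last 2 symbols (since which symbol is second-to-last isn't known until the input ends). Use one state per possible window of the last ≤2 symbols; accept from those whose window starts with `p`.
        p   q  
>  s0   s1  s2 
   s1   s3  s4 
   s2   s5  s6 
 * s3   s3  s4 
 * s4   s5  s6 
   s5   s3  s4 
   s6   s5  s6 
(> = start, * = accepting)

start=s0 accept=s3,s4 s0-p->s1 s0-q->s2 s1-p->s3 s1-q->s4 s2-p->s5 s2-q->s6 s3-p->s3 s3-q->s4 s4-p->s5 s4-q->s6 s5-p->s3 s5-q->s4 s6-p->s5 s6-q->s6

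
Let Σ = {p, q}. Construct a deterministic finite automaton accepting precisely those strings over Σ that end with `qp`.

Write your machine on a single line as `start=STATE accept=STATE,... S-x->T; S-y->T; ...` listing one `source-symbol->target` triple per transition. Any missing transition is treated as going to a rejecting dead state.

Remember how much of `qp` the current input suffix matches. State A means no match yet; B means the last symbol is `q`; C means the last 2 symbols are `qp`. Only C accepts. On a mismatch, fall back to the longest proper suffix that is still a prefix of `qp`.
3 states suffice.
       p  q 
>  A   A  B 
   B   C  B 
 * C   A  B 
(> = start, * = accepting)

start=A; accept=C; A-p->A; A-q->B; B-p->C; B-q->B; C-p->A; C-q->B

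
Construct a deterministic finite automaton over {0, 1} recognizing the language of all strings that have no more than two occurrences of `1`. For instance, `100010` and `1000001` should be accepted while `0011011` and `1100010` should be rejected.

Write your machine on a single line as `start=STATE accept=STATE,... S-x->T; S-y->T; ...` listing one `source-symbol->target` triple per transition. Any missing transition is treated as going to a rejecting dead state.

Count `1`s, saturating at 3: states s0 through s2 mean 0 through 2 `1`s seen; s3 means more than 2. Each `1` increments (capped at s3); other symbols loop. Accept from {s0, s1, s2}.
4 states suffice.
        0   1  
>* s0   s0  s1 
 * s1   s1  s2 
 * s2   s2  s3 
   s3   s3  s3 
(> = start, * = accepting)

start=s0; accept=s0,s1,s2; s0-0->s0; s0-1->s1; s1-0->s1; s1-1->s2; s2-0->s2; s2-1->s3; s3-0->s3; s3-1->s3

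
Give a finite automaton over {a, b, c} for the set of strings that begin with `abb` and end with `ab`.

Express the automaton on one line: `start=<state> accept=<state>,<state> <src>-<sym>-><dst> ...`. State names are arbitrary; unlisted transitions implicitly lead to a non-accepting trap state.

start=q0 accept=q6 q0-a->q1 q0-b->q2 q0-c->q2 q1-a->q2 q1-b->q3 q1-c->q2 q2-a->q2 q2-b->q2 q2-c->q2 q3-a->q2 q3-b->q4 q3-c->q2 q4-a->q5 q4-b->q4 q4-c->q4 q5-a->q5 q5-b->q6 q5-c->q4 q6-a->q5 q6-b->q4 q6-c->q4

Handle the two conditions separately and then intersect. One (5 states) tracks whether the input so far still matches the prefix `abb`; the other (3 states) tracks how much of the suffix `ab` has currently been matched. Each combined state is a pair, one component from each; accept when both components accept. Equivalent product states are then merged.
7 states suffice.
        a   b   c  
>  q0   q1  q2  q2 
   q1   q2  q3  q2 
   q2   q2  q2  q2 
   q3   q2  q4  q2 
   q4   q5  q4  q4 
   q5   q5  q6  q4 
 * q6   q5  q4  q4 
(> = start, * = accepting)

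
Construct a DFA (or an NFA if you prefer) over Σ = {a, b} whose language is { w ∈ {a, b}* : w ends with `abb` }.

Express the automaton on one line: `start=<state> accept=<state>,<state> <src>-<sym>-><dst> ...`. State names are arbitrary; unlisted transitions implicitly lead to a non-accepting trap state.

Let each state record the length of the longest suffix of the input read so far that is also a prefix of `abb`. s1 means the last symbol is `a`; s2 means the last 2 symbols are `ab`; s3 means the last 3 symbols are `abb`. Accept only at s3, where the string currently ends in `abb`.
With 4 states:
        a   b  
>  s0   s1  s0 
   s1   s1  s2 
   s2   s1  s3 
 * s3   s1  s0 
(> = start, * = accepting)

start=s0 accept=s3 s0-a->s1 s0-b->s0 s1-a->s1 s1-b->s2 s2-a->s1 s2-b->s3 s3-a->s1 s3-b->s0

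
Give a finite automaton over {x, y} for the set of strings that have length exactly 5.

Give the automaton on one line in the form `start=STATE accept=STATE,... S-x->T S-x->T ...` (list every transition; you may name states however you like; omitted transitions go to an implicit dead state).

start=s0 accept=s5 s0-x->s1 s0-y->s1 s1-x->s2 s1-y->s2 s2-x->s3 s2-y->s3 s3-x->s4 s3-y->s4 s4-x->s5 s4-y->s5 s5-x->s6 s5-y->s6 s6-x->s6 s6-y->s6

We only need to distinguish lengths 0, 1, …, 5, and '>5'. Chain s0 → s1 → s2 → s3 → s4 → s5 → s6 on every symbol, with s6 looping. Accepting states: {s5}.
7 states suffice.
        x   y  
>  s0   s1  s1 
   s1   s2  s2 
   s2   s3  s3 
   s3   s4  s4 
   s4   s5  s5 
 * s5   s6  s6 
   s6   s6  s6 
(> = start, * = accepting)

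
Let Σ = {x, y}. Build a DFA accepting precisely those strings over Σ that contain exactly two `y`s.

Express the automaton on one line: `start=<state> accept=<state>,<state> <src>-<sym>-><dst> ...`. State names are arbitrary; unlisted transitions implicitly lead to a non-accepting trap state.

Only the number of `y`s matters, and only up to 3. Make a chain s0 → s1 → s2 → s3 advanced by each `y` (with s3 absorbing); every other symbol self-loops. The accepting set is {s2}.
4 states suffice.
        x   y  
>  s0   s0  s1 
   s1   s1  s2 
 * s2   s2  s3 
   s3   s3  s3 
(> = start, * = accepting)

start=s0 accept=s2 s0-x->s0 s0-y->s1 s1-x->s1 s1-y->s2 s2-x->s2 s2-y->s3 s3-x->s3 s3-y->s3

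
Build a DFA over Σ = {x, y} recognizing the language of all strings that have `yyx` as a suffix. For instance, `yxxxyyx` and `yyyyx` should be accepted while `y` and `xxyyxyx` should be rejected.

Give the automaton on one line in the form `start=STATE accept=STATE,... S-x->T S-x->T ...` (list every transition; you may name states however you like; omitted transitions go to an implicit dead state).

Let each state record the length of the longest suffix of the input read so far that is also a prefix of `yyx`. B means the last symbol is `y`; C means the last 2 symbols are `yy`; D means the last 3 symbols are `yyx`. Accept only at D, where the string currently ends in `yyx`.
A 4-state machine:
       x  y 
>  A   A  B 
   B   A  C 
   C   D  C 
 * D   A  B 
(> = start, * = accepting)

start=A accept=D A-x->A A-y->B B-x->A B-y->C C-x->D C-y->C D-x->A D-y->B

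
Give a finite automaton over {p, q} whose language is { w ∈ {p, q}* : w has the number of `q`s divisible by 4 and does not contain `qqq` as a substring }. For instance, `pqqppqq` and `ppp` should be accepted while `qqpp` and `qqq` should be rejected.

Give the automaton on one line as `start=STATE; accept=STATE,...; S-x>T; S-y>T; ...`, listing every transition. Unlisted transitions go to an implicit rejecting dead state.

Build one automaton per condition and run them in lockstep. One (4 states) tracks the count of `q`s modulo 4; the other (4 states) tracks partial matches of the forbidden pattern `qqq`. Each combined state is a pair, one component from each; accept when both components accept.
16 states suffice.
          p    q  
>* s0     s0   s1 
   s1     s2   s3 
   s2     s2   s4 
   s3     s5   s6 
   s4     s5   s7 
   s5     s5   s8 
   s6     s6   s9 
   s7    s10   s9 
   s8    s10  s11 
   s9     s9  s12 
   s10   s10  s13 
 * s11    s0  s12 
   s12   s12  s14 
 * s13    s0  s15 
   s14   s14   s6 
   s15    s2  s14 
(> = start, * = accepting)

start=s0; accept=s0,s11,s13; s0-p>s0; s0-q>s1; s1-p>s2; s1-q>s3; s2-p>s2; s2-q>s4; s3-p>s5; s3-q>s6; s4-p>s5; s4-q>s7; s5-p>s5; s5-q>s8; s6-p>s6; s6-q>s9; s7-p>s10; s7-q>s9; s8-p>s10; s8-q>s11; s9-p>s9; s9-q>s12; s10-p>s10; s10-q>s13; s11-p>s0; s11-q>s12; s12-p>s12; s12-q>s14; s13-p>s0; s13-q>s15; s14-p>s14; s14-q>s6; s15-p>s2; s15-q>s14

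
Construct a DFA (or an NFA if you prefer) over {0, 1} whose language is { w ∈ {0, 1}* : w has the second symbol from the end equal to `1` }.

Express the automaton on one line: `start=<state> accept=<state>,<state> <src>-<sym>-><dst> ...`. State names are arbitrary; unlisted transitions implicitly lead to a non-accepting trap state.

Because acceptance depends on a position counted from the end, the machine has to buffer the most recent 2 symbols. Make each state the string of the last up-to-2 symbols read; on input `x` shift the window left and append `x`. Accept when the buffered window has length 2 and begins with `1`.
A 7-state machine:
        0   1  
>  s0   s1  s2 
   s1   s3  s4 
   s2   s5  s6 
   s3   s3  s4 
   s4   s5  s6 
 * s5   s3  s4 
 * s6   s5  s6 
(> = start, * = accepting)

start=s0 accept=s5,s6 s0-0->s1 s0-1->s2 s1-0->s3 s1-1->s4 s2-0->s5 s2-1->s6 s3-0->s3 s3-1->s4 s4-0->s5 s4-1->s6 s5-0->s3 s5-1->s4 s6-0->s5 s6-1->s6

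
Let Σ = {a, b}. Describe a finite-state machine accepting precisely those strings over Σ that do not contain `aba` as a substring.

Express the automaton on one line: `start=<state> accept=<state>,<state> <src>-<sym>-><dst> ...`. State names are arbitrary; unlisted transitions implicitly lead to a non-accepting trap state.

This is the complement of 'contains `aba`'. Use the same substring-matching states — q0 through q3 holding how much of `aba` has just been matched — but flip the accepting set: everything except the trap q3 accepts.
        a   b  
>* q0   q1  q0 
 * q1   q1  q2 
 * q2   q3  q0 
   q3   q3  q3 
(> = start, * = accepting)

start=q0 accept=q0,q1,q2 q0-a->q1 q0-b->q0 q1-a->q1 q1-b->q2 q2-a->q3 q2-b->q0 q3-a->q3 q3-b->q3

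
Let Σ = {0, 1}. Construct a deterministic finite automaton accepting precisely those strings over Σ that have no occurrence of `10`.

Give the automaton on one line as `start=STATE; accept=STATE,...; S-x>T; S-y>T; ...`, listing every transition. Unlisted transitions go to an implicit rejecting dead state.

start=S0; accept=S0,S1; S0-0>S0; S0-1>S1; S1-0>S2; S1-1>S1; S2-0>S2; S2-1>S2

This is the complement of 'contains `10`'. Use the same substring-matching states — S0 through S2 holding how much of `10` has just been matched — but flip the accepting set: everything except the trap S2 accepts.
With 3 states:
        0   1  
>* S0   S0  S1 
 * S1   S2  S1 
   S2   S2  S2 
(> = start, * = accepting)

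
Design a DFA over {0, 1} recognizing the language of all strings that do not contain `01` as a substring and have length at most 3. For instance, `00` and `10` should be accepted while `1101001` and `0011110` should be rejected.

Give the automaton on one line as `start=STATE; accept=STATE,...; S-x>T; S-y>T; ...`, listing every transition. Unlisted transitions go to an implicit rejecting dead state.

start=A; accept=A,B,C,D,F,G; A-0>B; A-1>C; B-0>D; B-1>E; C-0>D; C-1>F; D-0>G; D-1>E; E-0>E; E-1>E; F-0>G; F-1>G; G-0>E; G-1>E

Handle the two conditions separately and then intersect. One (3 states) tracks partial matches of the forbidden pattern `01`; the other (5 states) tracks the input length, saturating at 4. Each combined state is a pair, one component from each; accept when both components accept. Minimizing collapses redundant product states.
7 states suffice.
       0  1 
>* A   B  C 
 * B   D  E 
 * C   D  F 
 * D   G  E 
   E   E  E 
 * F   G  G 
 * G   E  E 
(> = start, * = accepting)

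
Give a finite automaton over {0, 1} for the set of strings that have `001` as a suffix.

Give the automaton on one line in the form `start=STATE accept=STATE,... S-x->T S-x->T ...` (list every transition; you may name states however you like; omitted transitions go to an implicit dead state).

Remember how much of `001` the current input suffix matches. State q0 means no match yet; q1 means the last symbol is `0`; q2 means the last 2 symbols are `00`; q3 means the last 3 symbols are `001`. Only q3 accepts. On a mismatch, fall back to the longest proper suffix that is still a prefix of `001`.
        0   1  
>  q0   q1  q0 
   q1   q2  q0 
   q2   q2  q3 
 * q3   q1  q0 
(> = start, * = accepting)

start=q0 accept=q3 q0-0->q1 q0-1->q0 q1-0->q2 q1-1->q0 q2-0->q2 q2-1->q3 q3-0->q1 q3-1->q0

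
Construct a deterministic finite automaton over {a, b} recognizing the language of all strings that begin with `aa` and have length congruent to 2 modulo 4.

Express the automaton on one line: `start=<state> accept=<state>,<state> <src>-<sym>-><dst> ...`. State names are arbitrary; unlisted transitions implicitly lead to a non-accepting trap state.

start=q0 accept=q3 q0-a->q1 q0-b->q2 q1-a->q3 q1-b->q2 q2-a->q2 q2-b->q2 q3-a->q4 q3-b->q4 q4-a->q5 q4-b->q5 q5-a->q6 q5-b->q6 q6-a->q3 q6-b->q3

Handle the two conditions separately and then intersect. The first has 4 states tracking whether the input so far still matches the prefix `aa`; the second has 4 states tracking the input length modulo 4. A product state is a pair (one from each), accepting exactly when both do. Minimizing collapses redundant product states.
7 states suffice.
        a   b  
>  q0   q1  q2 
   q1   q3  q2 
   q2   q2  q2 
 * q3   q4  q4 
   q4   q5  q5 
   q5   q6  q6 
   q6   q3  q3 
(> = start, * = accepting)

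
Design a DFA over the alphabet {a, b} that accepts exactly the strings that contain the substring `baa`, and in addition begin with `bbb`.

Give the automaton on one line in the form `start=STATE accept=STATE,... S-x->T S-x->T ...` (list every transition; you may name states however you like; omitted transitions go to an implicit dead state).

start=q0 accept=q9 q0-a->q1 q0-b->q2 q1-a->q1 q1-b->q3 q2-a->q4 q2-b->q5 q3-a->q4 q3-b->q3 q4-a->q6 q4-b->q3 q5-a->q4 q5-b->q7 q6-a->q6 q6-b->q6 q7-a->q8 q7-b->q7 q8-a->q9 q8-b->q7 q9-a->q9 q9-b->q9

Run two small machines in parallel and take their product. The first has 4 states tracking whether and how much of `baa` has been seen; the second has 5 states tracking whether the input so far still matches the prefix `bbb`. A product state is a pair (one from each), accepting exactly when both do.
        a   b  
>  q0   q1  q2 
   q1   q1  q3 
   q2   q4  q5 
   q3   q4  q3 
   q4   q6  q3 
   q5   q4  q7 
   q6   q6  q6 
   q7   q8  q7 
   q8   q9  q7 
 * q9   q9  q9 
(> = start, * = accepting)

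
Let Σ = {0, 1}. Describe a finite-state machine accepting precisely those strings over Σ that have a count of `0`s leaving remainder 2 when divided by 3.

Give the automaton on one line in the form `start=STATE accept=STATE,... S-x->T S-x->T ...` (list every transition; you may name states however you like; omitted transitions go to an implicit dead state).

The only thing that matters is how many `0`s have appeared, reduced mod 3. Use one state per residue: q0 for 0, …, q2 for 2. Reading `0` moves to the next residue; anything else stays put. q2 is accepting.
A 3-state machine:
        0   1  
>  q0   q1  q0 
   q1   q2  q1 
 * q2   q0  q2 
(> = start, * = accepting)

start=q0 accept=q2 q0-0->q1 q0-1->q0 q1-0->q2 q1-1->q1 q2-0->q0 q2-1->q2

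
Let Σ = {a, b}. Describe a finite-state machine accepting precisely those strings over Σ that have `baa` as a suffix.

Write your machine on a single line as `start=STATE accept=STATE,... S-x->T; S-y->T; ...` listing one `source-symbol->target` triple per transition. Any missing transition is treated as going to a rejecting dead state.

start=s0; accept=s3; s0-a->s0; s0-b->s1; s1-a->s2; s1-b->s1; s2-a->s3; s2-b->s1; s3-a->s0; s3-b->s1

Remember how much of `baa` the current input suffix matches. State s0 means no match yet; s1 means the last symbol is `b`; s2 means the last 2 symbols are `ba`; s3 means the last 3 symbols are `baa`. Only s3 accepts. On a mismatch, fall back to the longest proper suffix that is still a prefix of `baa`.
With 4 states:
        a   b  
>  s0   s0  s1 
   s1   s2  s1 
   s2   s3  s1 
 * s3   s0  s1 
(> = start, * = accepting)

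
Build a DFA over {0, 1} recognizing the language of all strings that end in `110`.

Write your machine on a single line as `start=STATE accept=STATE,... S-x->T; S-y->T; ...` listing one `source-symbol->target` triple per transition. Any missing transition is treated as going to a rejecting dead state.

Let each state record the length of the longest suffix of the input read so far that is also a prefix of `110`. S1 means the last symbol is `1`; S2 means the last 2 symbols are `11`; S3 means the last 3 symbols are `110`. Accept only at S3, where the string currently ends in `110`.
With 4 states:
        0   1  
>  S0   S0  S1 
   S1   S0  S2 
   S2   S3  S2 
 * S3   S0  S1 
(> = start, * = accepting)

start=S0; accept=S3; S0-0->S0; S0-1->S1; S1-0->S0; S1-1->S2; S2-0->S3; S2-1->S2; S3-0->S0; S3-1->S1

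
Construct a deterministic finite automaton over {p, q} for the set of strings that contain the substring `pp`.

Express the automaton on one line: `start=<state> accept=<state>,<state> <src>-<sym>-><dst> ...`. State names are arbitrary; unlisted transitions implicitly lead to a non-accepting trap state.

start=s0 accept=s2 s0-p->s1 s0-q->s0 s1-p->s2 s1-q->s0 s2-p->s2 s2-q->s2

Track how much of `pp` has been matched so far: state s0 is no progress, s2 is the absorbing accept state reached once `pp` has occurred. Intermediate states record partial matches; on a mismatch, fall back to the longest reusable overlap.
With 3 states:
        p   q  
>  s0   s1  s0 
   s1   s2  s0 
 * s2   s2  s2 
(> = start, * = accepting)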